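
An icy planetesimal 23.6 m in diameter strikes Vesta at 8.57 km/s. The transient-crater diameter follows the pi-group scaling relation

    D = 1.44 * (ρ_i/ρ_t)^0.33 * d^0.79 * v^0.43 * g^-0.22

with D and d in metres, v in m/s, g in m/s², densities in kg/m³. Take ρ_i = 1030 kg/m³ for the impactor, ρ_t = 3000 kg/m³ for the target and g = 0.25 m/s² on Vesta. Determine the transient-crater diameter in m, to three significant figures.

D ≈ 819 m

In SI units: v = 8570 m/s.
(ρ_i/ρ_t)^0.33 = (1030/3000)^0.33 = 0.7027
d^0.79 = 23.6^0.79 = 12.15
v^0.43 = 8570^0.43 = 49.11
g^-0.22 = 0.25^-0.22 = 1.357
D = 1.44 × 0.7027 × 12.15 × 49.11 × 1.357 = 819.3 m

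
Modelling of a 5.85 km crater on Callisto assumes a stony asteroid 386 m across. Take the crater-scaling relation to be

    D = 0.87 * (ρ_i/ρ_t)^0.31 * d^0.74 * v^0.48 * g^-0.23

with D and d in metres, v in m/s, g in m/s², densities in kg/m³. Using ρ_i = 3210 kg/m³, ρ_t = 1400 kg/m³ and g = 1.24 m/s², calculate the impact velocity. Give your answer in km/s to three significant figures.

v ≈ 6.29 km/s

Rearranging for v: v = [D / (0.87 · (3210/1400)^0.31 · 386^0.74 · 1.24^-0.23)]^(1/0.48).
D = 5850 m.
(3210/1400)^0.31 = 1.293
386^0.74 = 82.05
1.24^-0.23 = 0.9517
Denominator = 0.87 × 1.293 × 82.05 × 0.9517 = 87.84
D / 87.84 = 5850 / 87.84 = 66.60
v = 66.60^(1/0.48) = 66.60^2.0833 = 6293 m/s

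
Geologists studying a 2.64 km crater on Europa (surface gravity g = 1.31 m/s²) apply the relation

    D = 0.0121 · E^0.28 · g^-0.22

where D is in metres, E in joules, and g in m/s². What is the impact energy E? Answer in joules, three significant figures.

E ≈ 1.44 × 10^19 J

Rearranging: E = [D / (0.0121 · g^-0.22)]^(1/0.28).
D = 2640 m.
g^-0.22 = 1.31^-0.22 = 0.9423
D / (0.0121 × 0.9423) = 2640 / (0.01140) = 2.316 × 10^5
E = (2.316 × 10^5)^3.5714 = 1.444 × 10^19 J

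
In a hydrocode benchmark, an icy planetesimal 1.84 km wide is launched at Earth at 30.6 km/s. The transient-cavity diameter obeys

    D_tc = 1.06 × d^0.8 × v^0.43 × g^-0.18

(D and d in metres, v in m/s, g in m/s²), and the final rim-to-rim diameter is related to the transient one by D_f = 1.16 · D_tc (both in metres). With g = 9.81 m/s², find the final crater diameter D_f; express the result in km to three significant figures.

In SI: d = 1840 m, v = 30600 m/s.
d^0.8 = 1840^0.8 = 409.1
v^0.43 = 30600^0.43 = 84.89
g^-0.18 = 9.81^-0.18 = 0.6630
D_tc = 1.06 × 409.1 × 84.89 × 0.6630 = 24410 m
D_f = 1.16 × 24410 = 28316 m
     = 28.32 km

D_f ≈ 28.3 km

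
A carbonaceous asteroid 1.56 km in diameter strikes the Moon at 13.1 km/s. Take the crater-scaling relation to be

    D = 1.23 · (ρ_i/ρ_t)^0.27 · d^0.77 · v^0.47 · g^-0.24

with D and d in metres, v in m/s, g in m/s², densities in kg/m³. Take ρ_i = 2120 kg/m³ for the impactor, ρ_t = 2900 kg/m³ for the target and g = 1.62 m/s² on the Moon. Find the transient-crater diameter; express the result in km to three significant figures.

In SI units: d = 1560 m, v = 13100 m/s.
(ρ_i/ρ_t)^0.27 = (2120/2900)^0.27 = 0.9189
d^0.77 = 1560^0.77 = 287.5
v^0.47 = 13100^0.47 = 86.12
g^-0.24 = 1.62^-0.24 = 0.8907
D = 1.23 × 0.9189 × 287.5 × 86.12 × 0.8907 = 24926 m
   = 24.93 km

D ≈ 24.9 km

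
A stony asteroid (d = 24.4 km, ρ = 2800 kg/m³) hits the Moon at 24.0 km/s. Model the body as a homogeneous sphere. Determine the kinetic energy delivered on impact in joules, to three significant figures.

E ≈ 6.13 × 10^24 J

d = 24400 m; v = 24000 m/s.
Mass m = (π/6) ρ d³ = (π/6) × 2800 × (24400)³ = 2.130 × 10^16 kg
E = ½ m v² = 0.5 × 2.130 × 10^16 × (24000)² = 6.134 × 10^24 J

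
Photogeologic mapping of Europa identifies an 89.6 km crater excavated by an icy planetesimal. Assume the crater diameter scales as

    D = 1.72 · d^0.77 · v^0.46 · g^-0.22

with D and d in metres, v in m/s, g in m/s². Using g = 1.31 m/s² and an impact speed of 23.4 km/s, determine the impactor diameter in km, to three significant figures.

Rearranging for d: d = [D / (1.72 · 23400^0.46 · 1.31^-0.22)]^(1/0.77).
D = 89600 m.
23400^0.46 = 102.3
1.31^-0.22 = 0.9423
Denominator = 1.72 × 102.3 × 0.9423 = 165.8
D / 165.8 = 89600 / 165.8 = 540.4
d = 540.4^(1/0.77) = 540.4^1.2987 = 3540 m

d ≈ 3.54 km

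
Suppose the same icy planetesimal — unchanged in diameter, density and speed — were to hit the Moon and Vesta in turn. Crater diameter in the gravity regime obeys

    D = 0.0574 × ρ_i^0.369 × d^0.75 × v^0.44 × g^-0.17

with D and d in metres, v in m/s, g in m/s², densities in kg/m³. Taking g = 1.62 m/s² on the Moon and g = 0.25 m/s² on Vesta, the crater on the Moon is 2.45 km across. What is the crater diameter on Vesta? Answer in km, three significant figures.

D ≈ 3.37 km

All impactor-dependent factors cancel in the ratio, leaving D_Vesta/D_Moon = (g_Vesta/g_Moon)^-0.17.
(0.25/1.62)^-0.17 = 0.1543^-0.17 = 1.374
D_Vesta = 1.374 × 2.45 km = 3.37 km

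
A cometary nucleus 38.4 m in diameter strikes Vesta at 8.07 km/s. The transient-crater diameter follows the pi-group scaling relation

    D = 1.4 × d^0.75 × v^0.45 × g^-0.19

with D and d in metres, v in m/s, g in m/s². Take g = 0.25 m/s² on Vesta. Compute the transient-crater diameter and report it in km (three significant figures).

D ≈ 1.61 km

In SI units: v = 8070 m/s.
d^0.75 = 38.4^0.75 = 15.43
v^0.45 = 8070^0.45 = 57.29
g^-0.19 = 0.25^-0.19 = 1.301
D = 1.4 × 15.43 × 57.29 × 1.301 = 1610 m
   = 1.610 km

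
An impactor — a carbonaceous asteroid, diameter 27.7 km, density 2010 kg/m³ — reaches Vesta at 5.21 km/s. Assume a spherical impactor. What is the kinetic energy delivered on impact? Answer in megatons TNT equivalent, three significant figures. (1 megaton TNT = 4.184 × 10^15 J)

E ≈ 7.26 × 10^7 Mt TNT

d = 27700 m; v = 5210 m/s.
Mass m = (π/6) ρ d³ = (π/6) × 2010 × (27700)³ = 2.237 × 10^16 kg
E = ½ m v² = 0.5 × 2.237 × 10^16 × (5210)² = 3.036 × 10^23 J
   = 3.036 × 10^23 / 4.184×10^15 = 7.256 × 10^7 Mt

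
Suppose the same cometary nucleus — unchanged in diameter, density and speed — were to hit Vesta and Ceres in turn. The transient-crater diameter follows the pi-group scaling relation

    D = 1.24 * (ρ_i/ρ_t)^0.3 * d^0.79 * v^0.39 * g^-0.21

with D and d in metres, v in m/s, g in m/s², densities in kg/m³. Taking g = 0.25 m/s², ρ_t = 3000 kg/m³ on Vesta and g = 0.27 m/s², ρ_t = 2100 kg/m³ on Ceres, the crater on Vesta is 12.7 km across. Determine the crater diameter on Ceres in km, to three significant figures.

The impactor-only factors (d, v, ρ_i) cancel in the ratio, leaving D_Ceres/D_Vesta = (g_Ceres/g_Vesta)^-0.21 · (ρ_t,Vesta/ρ_t,Ceres)^0.3.
(0.27/0.25)^-0.21 = 1.080^-0.21 = 0.9840
(3000/2100)^0.3 = 1.429^0.3 = 1.113
Ratio = 0.9840 × 1.113 = 1.095
D_Ceres = 1.095 × 12.7 km = 13.9 km

D ≈ 13.9 km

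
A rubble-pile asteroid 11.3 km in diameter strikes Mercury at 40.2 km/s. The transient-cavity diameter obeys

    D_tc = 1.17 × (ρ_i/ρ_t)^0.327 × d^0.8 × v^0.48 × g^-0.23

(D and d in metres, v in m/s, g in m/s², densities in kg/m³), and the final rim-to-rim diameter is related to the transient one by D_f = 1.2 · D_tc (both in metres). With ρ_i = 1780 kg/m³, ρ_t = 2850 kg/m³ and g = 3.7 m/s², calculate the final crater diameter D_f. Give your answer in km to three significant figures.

D_f ≈ 253 km

In SI: d = 11300 m, v = 40200 m/s.
(ρ_i/ρ_t)^0.327 = (1780/2850)^0.327 = 0.8573
d^0.8 = 11300^0.8 = 1748
v^0.48 = 40200^0.48 = 162.2
g^-0.23 = 3.7^-0.23 = 0.7401
D_tc = 1.17 × 0.8573 × 1748 × 162.2 × 0.7401 = 2.105 × 10^5 m
D_f = 1.2 × 2.105 × 10^5 = 2.526 × 10^5 m
     = 252.6 km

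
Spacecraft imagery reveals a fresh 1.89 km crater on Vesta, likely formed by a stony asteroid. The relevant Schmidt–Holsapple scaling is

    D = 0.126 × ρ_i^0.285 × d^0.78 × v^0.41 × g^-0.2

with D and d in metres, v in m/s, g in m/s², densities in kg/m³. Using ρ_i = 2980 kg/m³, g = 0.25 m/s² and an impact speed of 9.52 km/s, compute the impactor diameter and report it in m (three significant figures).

Rearranging for d: d = [D / (0.126 · 2980^0.285 · 9520^0.41 · 0.25^-0.2)]^(1/0.78).
D = 1890 m.
2980^0.285 = 9.776
9520^0.41 = 42.78
0.25^-0.2 = 1.320
Denominator = 0.126 × 9.776 × 42.78 × 1.320 = 69.56
D / 69.56 = 1890 / 69.56 = 27.17
d = 27.17^(1/0.78) = 27.17^1.2821 = 68.97 m

d ≈ 69.0 m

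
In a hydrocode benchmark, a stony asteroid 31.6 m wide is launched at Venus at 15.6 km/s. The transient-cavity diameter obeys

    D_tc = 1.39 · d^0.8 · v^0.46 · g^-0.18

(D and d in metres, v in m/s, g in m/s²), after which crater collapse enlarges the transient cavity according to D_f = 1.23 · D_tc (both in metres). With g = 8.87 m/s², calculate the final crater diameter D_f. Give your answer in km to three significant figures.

D_f ≈ 1.55 km

v = 15600 m/s.
d^0.8 = 31.6^0.8 = 15.84
v^0.46 = 15600^0.46 = 84.89
g^-0.18 = 8.87^-0.18 = 0.6751
D_tc = 1.39 × 15.84 × 84.89 × 0.6751 = 1262 m
D_f = 1.23 × 1262 = 1552 m
     = 1.552 km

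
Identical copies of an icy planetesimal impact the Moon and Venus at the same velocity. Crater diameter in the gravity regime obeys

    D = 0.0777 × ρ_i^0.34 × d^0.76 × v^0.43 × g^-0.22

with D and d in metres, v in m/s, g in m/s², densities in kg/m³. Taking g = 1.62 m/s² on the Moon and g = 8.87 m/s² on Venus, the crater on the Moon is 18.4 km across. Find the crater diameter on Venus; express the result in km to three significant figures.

D ≈ 12.7 km

All impactor-dependent factors cancel in the ratio, leaving D_Venus/D_Moon = (g_Venus/g_Moon)^-0.22.
(8.87/1.62)^-0.22 = 5.475^-0.22 = 0.6879
D_Venus = 0.6879 × 18.4 km = 12.7 km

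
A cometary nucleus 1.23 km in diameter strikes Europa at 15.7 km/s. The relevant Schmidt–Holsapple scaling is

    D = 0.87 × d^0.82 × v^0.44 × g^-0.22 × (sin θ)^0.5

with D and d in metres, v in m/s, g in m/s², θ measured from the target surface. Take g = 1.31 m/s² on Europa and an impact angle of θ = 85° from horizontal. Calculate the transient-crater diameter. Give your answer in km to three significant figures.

In SI units: d = 1230 m, v = 15700 m/s.
d^0.82 = 1230^0.82 = 341.8
v^0.44 = 15700^0.44 = 70.18
g^-0.22 = 1.31^-0.22 = 0.9423
(sin 85°)^0.5 = 0.9962^0.5 = 0.9981
D = 0.87 × 341.8 × 70.18 × 0.9423 × 0.9981 = 19628 m
   = 19.63 km

D ≈ 19.6 km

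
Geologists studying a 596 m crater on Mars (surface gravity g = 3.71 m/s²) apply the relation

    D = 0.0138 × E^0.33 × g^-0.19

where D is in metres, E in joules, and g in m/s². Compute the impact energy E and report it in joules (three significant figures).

E ≈ 2.37 × 10^14 J

Rearranging: E = [D / (0.0138 · g^-0.19)]^(1/0.33).
g^-0.19 = 3.71^-0.19 = 0.7795
D / (0.0138 × 0.7795) = 596 / (0.01076) = 5.539 × 10^4
E = (5.539 × 10^4)^3.0303 = 2.366 × 10^14 J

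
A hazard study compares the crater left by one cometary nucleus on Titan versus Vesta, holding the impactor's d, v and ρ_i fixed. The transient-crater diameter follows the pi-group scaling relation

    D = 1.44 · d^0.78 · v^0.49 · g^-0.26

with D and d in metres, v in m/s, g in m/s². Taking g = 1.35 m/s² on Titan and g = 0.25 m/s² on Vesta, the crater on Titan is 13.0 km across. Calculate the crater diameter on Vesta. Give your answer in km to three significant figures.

D ≈ 20.1 km

All impactor-dependent factors cancel in the ratio, leaving D_Vesta/D_Titan = (g_Vesta/g_Titan)^-0.26.
(0.25/1.35)^-0.26 = 0.1852^-0.26 = 1.550
D_Vesta = 1.550 × 13.0 km = 20.1 km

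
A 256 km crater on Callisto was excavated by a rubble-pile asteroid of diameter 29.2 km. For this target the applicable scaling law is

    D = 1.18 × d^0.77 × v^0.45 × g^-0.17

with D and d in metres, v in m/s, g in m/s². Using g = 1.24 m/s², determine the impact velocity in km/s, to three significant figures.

v ≈ 17.9 km/s

Rearranging for v: v = [D / (1.18 · 29200^0.77 · 1.24^-0.17)]^(1/0.45).
D = 256000 m.
29200^0.77 = 2744
1.24^-0.17 = 0.9641
Denominator = 1.18 × 2744 × 0.9641 = 3122
D / 3122 = 256000 / 3122 = 82.00
v = 82.00^(1/0.45) = 82.00^2.2222 = 17901 m/s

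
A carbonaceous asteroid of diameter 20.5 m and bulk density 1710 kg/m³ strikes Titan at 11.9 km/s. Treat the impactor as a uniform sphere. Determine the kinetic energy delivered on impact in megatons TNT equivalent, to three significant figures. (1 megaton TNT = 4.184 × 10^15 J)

E ≈ 0.131 Mt TNT

v = 11900 m/s.
Mass m = (π/6) ρ d³ = (π/6) × 1710 × (20.5)³ = 7.714 × 10^6 kg
E = ½ m v² = 0.5 × 7.714 × 10^6 × (11900)² = 5.462 × 10^14 J
   = 5.462 × 10^14 / 4.184×10^15 = 0.1305 Mt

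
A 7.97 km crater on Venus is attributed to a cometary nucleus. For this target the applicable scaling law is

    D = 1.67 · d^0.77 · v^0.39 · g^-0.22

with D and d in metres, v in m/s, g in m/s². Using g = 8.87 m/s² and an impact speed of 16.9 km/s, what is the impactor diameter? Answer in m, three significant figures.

d ≈ 807 m

Rearranging for d: d = [D / (1.67 · 16900^0.39 · 8.87^-0.22)]^(1/0.77).
D = 7970 m.
16900^0.39 = 44.55
8.87^-0.22 = 0.6187
Denominator = 1.67 × 44.55 × 0.6187 = 46.03
D / 46.03 = 7970 / 46.03 = 173.1
d = 173.1^(1/0.77) = 173.1^1.2987 = 807.0 m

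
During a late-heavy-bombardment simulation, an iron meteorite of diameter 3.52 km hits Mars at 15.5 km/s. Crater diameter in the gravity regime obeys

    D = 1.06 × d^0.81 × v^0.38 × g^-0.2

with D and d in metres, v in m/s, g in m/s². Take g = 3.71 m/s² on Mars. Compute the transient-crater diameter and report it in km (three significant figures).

In SI units: d = 3520 m, v = 15500 m/s.
d^0.81 = 3520^0.81 = 745.9
v^0.38 = 15500^0.38 = 39.11
g^-0.2 = 3.71^-0.2 = 0.7694
D = 1.06 × 745.9 × 39.11 × 0.7694 = 23792 m
   = 23.79 km

D ≈ 23.8 km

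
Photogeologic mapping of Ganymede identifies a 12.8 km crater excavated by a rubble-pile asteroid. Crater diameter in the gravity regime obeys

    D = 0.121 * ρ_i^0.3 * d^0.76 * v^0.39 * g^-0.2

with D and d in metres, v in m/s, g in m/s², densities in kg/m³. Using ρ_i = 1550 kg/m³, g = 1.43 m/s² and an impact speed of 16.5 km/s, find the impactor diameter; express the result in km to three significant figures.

d ≈ 1.69 km

Rearranging for d: d = [D / (0.121 · 1550^0.3 · 16500^0.39 · 1.43^-0.2)]^(1/0.76).
D = 12800 m.
1550^0.3 = 9.059
16500^0.39 = 44.14
1.43^-0.2 = 0.9310
Denominator = 0.121 × 9.059 × 44.14 × 0.9310 = 45.05
D / 45.05 = 12800 / 45.05 = 284.1
d = 284.1^(1/0.76) = 284.1^1.3158 = 1692 m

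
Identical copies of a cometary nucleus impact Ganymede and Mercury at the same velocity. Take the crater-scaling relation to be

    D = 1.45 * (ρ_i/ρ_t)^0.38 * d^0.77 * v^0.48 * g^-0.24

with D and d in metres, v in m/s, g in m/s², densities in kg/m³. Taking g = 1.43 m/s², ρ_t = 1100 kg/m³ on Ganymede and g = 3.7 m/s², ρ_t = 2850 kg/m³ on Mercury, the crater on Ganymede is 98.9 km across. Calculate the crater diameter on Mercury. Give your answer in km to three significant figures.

D ≈ 54.8 km

The impactor-only factors (d, v, ρ_i) cancel in the ratio, leaving D_Mercury/D_Ganymede = (g_Mercury/g_Ganymede)^-0.24 · (ρ_t,Ganymede/ρ_t,Mercury)^0.38.
(3.7/1.43)^-0.24 = 2.587^-0.24 = 0.7960
(1100/2850)^0.38 = 0.3860^0.38 = 0.6965
Ratio = 0.7960 × 0.6965 = 0.5544
D_Mercury = 0.5544 × 98.9 km = 54.8 km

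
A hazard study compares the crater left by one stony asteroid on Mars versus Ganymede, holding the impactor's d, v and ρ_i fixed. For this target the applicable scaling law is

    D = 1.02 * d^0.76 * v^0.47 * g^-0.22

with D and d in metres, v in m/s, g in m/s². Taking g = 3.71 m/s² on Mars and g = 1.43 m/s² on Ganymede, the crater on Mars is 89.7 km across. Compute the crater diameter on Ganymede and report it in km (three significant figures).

D ≈ 111 km

All impactor-dependent factors cancel in the ratio, leaving D_Ganymede/D_Mars = (g_Ganymede/g_Mars)^-0.22.
(1.43/3.71)^-0.22 = 0.3854^-0.22 = 1.233
D_Ganymede = 1.233 × 89.7 km = 111 km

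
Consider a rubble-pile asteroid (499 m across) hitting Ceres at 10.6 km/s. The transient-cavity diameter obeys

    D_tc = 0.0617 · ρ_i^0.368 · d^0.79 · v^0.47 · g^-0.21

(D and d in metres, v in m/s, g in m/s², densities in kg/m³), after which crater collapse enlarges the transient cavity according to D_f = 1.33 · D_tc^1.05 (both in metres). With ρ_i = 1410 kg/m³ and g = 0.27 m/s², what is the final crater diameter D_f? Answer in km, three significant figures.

v = 10600 m/s.
ρ_i^0.368 = 1410^0.368 = 14.42
d^0.79 = 499^0.79 = 135.4
v^0.47 = 10600^0.47 = 77.96
g^-0.21 = 0.27^-0.21 = 1.316
D_tc = 0.0617 × 14.42 × 135.4 × 77.96 × 1.316 = 12360 m
D_f = 1.33 × (12360)^1.05 = 26331 m
     = 26.33 km

D_f ≈ 26.3 km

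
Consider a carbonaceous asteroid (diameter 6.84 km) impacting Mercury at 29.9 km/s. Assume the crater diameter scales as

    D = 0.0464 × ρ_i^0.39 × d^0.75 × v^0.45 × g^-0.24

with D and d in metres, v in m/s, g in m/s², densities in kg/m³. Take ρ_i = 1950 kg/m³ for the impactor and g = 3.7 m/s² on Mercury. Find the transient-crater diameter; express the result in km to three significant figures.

In SI units: d = 6840 m, v = 29900 m/s.
ρ_i^0.39 = 1950^0.39 = 19.19
d^0.75 = 6840^0.75 = 752.1
v^0.45 = 29900^0.45 = 103.3
g^-0.24 = 3.7^-0.24 = 0.7305
D = 0.0464 × 19.19 × 752.1 × 103.3 × 0.7305 = 50535 m
   = 50.53 km

D ≈ 50.5 km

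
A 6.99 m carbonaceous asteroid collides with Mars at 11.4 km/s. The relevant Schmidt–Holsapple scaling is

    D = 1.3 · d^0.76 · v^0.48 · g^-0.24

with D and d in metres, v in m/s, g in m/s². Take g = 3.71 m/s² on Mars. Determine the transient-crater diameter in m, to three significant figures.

D ≈ 368 m

In SI units: v = 11400 m/s.
d^0.76 = 6.99^0.76 = 4.383
v^0.48 = 11400^0.48 = 88.58
g^-0.24 = 3.71^-0.24 = 0.7300
D = 1.3 × 4.383 × 88.58 × 0.7300 = 368.4 m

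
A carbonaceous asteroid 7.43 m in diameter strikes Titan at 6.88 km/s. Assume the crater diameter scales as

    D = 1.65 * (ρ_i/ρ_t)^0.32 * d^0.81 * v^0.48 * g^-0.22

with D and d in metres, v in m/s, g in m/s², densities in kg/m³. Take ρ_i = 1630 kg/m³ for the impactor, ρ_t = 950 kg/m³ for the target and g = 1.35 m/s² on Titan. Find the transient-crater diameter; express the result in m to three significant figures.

D ≈ 648 m

In SI units: v = 6880 m/s.
(ρ_i/ρ_t)^0.32 = (1630/950)^0.32 = 1.189
d^0.81 = 7.43^0.81 = 5.076
v^0.48 = 6880^0.48 = 69.51
g^-0.22 = 1.35^-0.22 = 0.9361
D = 1.65 × 1.189 × 5.076 × 69.51 × 0.9361 = 648.0 m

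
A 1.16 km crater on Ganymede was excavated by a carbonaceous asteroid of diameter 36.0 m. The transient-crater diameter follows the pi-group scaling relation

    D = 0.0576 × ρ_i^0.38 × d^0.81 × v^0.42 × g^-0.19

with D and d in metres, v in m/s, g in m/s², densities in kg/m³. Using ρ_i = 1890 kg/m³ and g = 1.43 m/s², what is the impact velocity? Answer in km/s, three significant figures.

v ≈ 22.5 km/s

Rearranging for v: v = [D / (0.0576 · 1890^0.38 · 36^0.81 · 1.43^-0.19)]^(1/0.42).
D = 1160 m.
1890^0.38 = 17.58
36^0.81 = 18.22
1.43^-0.19 = 0.9343
Denominator = 0.0576 × 17.58 × 18.22 × 0.9343 = 17.24
D / 17.24 = 1160 / 17.24 = 67.29
v = 67.29^(1/0.42) = 67.29^2.381 = 22509 m/s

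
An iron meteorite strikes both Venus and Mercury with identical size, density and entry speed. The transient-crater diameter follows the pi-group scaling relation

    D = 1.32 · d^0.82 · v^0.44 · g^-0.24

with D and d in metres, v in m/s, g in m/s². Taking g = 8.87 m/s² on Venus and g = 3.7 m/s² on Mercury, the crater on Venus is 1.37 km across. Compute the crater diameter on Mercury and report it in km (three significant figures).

All impactor-dependent factors cancel in the ratio, leaving D_Mercury/D_Venus = (g_Mercury/g_Venus)^-0.24.
(3.7/8.87)^-0.24 = 0.4171^-0.24 = 1.234
D_Mercury = 1.234 × 1.37 km = 1.69 km

D ≈ 1.69 km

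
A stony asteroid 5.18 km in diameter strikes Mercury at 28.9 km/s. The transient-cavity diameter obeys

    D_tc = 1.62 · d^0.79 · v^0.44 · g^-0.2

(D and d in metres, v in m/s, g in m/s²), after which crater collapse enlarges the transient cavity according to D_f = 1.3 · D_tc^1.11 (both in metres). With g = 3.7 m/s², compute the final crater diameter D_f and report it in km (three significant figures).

In SI: d = 5180 m, v = 28900 m/s.
d^0.79 = 5180^0.79 = 859.6
v^0.44 = 28900^0.44 = 91.79
g^-0.2 = 3.7^-0.2 = 0.7698
D_tc = 1.62 × 859.6 × 91.79 × 0.7698 = 98400 m
D_f = 1.3 × (98400)^1.11 = 4.531 × 10^5 m
     = 453.1 km

D_f ≈ 453 km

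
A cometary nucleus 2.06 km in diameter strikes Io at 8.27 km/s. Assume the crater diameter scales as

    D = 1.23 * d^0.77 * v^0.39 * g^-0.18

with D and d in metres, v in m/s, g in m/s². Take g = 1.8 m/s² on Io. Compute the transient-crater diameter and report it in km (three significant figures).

In SI units: d = 2060 m, v = 8270 m/s.
d^0.77 = 2060^0.77 = 356.2
v^0.39 = 8270^0.39 = 33.72
g^-0.18 = 1.8^-0.18 = 0.8996
D = 1.23 × 356.2 × 33.72 × 0.8996 = 13290 m
   = 13.29 km

D ≈ 13.3 km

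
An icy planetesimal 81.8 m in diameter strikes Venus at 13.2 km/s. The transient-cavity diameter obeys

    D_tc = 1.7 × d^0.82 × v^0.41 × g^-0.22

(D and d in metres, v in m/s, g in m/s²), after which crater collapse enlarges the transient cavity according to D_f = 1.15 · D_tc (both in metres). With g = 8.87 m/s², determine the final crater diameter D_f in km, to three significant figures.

D_f ≈ 2.19 km

v = 13200 m/s.
d^0.82 = 81.8^0.82 = 37.02
v^0.41 = 13200^0.41 = 48.91
g^-0.22 = 8.87^-0.22 = 0.6187
D_tc = 1.7 × 37.02 × 48.91 × 0.6187 = 1904 m
D_f = 1.15 × 1904 = 2190 m
     = 2.190 km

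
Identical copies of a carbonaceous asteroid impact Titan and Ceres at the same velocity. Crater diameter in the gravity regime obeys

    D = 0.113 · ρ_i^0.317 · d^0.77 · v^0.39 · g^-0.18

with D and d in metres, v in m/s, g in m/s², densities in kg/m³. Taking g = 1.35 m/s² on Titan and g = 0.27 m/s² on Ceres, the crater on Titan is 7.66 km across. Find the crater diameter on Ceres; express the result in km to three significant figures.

All impactor-dependent factors cancel in the ratio, leaving D_Ceres/D_Titan = (g_Ceres/g_Titan)^-0.18.
(0.27/1.35)^-0.18 = 0.2000^-0.18 = 1.336
D_Ceres = 1.336 × 7.66 km = 10.2 km

D ≈ 10.2 km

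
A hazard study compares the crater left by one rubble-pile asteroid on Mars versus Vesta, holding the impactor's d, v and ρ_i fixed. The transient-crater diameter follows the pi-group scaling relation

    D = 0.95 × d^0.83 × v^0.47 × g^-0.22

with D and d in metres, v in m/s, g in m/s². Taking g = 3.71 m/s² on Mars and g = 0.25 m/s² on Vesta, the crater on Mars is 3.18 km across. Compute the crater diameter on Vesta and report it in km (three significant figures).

All impactor-dependent factors cancel in the ratio, leaving D_Vesta/D_Mars = (g_Vesta/g_Mars)^-0.22.
(0.25/3.71)^-0.22 = 0.06739^-0.22 = 1.810
D_Vesta = 1.810 × 3.18 km = 5.76 km

D ≈ 5.76 km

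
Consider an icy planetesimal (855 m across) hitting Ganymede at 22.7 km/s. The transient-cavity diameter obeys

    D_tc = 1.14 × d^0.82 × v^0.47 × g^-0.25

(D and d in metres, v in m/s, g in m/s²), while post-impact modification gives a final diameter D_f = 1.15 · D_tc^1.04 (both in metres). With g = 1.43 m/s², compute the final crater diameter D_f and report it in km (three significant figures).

v = 22700 m/s.
d^0.82 = 855^0.82 = 253.6
v^0.47 = 22700^0.47 = 111.5
g^-0.25 = 1.43^-0.25 = 0.9145
D_tc = 1.14 × 253.6 × 111.5 × 0.9145 = 29480 m
D_f = 1.15 × (29480)^1.04 = 51169 m
     = 51.17 km

D_f ≈ 51.2 km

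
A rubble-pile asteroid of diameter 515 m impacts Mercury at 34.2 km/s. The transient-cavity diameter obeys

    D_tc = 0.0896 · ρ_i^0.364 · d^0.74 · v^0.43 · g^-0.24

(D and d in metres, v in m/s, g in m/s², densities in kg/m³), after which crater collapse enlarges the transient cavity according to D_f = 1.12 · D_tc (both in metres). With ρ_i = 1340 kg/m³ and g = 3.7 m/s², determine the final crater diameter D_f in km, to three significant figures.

v = 34200 m/s.
ρ_i^0.364 = 1340^0.364 = 13.75
d^0.74 = 515^0.74 = 101.6
v^0.43 = 34200^0.43 = 89.05
g^-0.24 = 3.7^-0.24 = 0.7305
D_tc = 0.0896 × 13.75 × 101.6 × 89.05 × 0.7305 = 8143 m
D_f = 1.12 × 8143 = 9120 m
     = 9.120 km

D_f ≈ 9.12 km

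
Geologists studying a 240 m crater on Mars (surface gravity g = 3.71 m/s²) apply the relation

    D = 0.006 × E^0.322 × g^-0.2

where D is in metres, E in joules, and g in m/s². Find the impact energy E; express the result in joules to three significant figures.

E ≈ 4.42 × 10^14 J

Rearranging: E = [D / (0.006 · g^-0.2)]^(1/0.322).
g^-0.2 = 3.71^-0.2 = 0.7694
D / (0.006 × 0.7694) = 240 / (4.616 × 10^-3) = 5.199 × 10^4
E = (5.199 × 10^4)^3.1056 = 4.423 × 10^14 J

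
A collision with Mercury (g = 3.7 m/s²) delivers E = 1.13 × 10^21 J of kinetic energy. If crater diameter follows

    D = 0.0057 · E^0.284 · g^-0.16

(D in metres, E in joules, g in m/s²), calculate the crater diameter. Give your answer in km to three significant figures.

E^0.284 = (1.13 × 10^21)^0.284 = 9.530 × 10^5
g^-0.16 = 3.7^-0.16 = 0.8111
D = 0.0057 × 9.530 × 10^5 × 0.8111 = 4406 m
   = 4.406 km

D ≈ 4.41 km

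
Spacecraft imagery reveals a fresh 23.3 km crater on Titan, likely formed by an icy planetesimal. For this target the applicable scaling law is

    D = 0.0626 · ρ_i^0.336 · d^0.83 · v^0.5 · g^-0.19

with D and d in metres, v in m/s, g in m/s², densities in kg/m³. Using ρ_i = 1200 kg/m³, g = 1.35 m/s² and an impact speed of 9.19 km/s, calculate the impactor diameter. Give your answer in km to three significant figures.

d ≈ 1.28 km

Rearranging for d: d = [D / (0.0626 · 1200^0.336 · 9190^0.5 · 1.35^-0.19)]^(1/0.83).
D = 23300 m.
1200^0.336 = 10.83
9190^0.5 = 95.86
1.35^-0.19 = 0.9446
Denominator = 0.0626 × 10.83 × 95.86 × 0.9446 = 61.39
D / 61.39 = 23300 / 61.39 = 379.5
d = 379.5^(1/0.83) = 379.5^1.2048 = 1281 m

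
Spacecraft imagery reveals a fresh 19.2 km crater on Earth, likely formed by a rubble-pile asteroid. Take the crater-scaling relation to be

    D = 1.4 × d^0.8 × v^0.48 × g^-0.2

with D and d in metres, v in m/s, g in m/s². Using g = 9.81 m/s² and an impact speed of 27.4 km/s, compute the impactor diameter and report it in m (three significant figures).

d ≈ 571 m

Rearranging for d: d = [D / (1.4 · 27400^0.48 · 9.81^-0.2)]^(1/0.8).
D = 19200 m.
27400^0.48 = 134.9
9.81^-0.2 = 0.6334
Denominator = 1.4 × 134.9 × 0.6334 = 119.6
D / 119.6 = 19200 / 119.6 = 160.5
d = 160.5^(1/0.8) = 160.5^1.25 = 571.3 m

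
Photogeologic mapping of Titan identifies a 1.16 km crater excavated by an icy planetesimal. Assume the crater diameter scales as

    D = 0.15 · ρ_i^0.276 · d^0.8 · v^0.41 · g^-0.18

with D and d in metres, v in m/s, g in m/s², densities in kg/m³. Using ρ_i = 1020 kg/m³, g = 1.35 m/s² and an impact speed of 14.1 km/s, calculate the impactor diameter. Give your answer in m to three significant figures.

d ≈ 53.1 m

Rearranging for d: d = [D / (0.15 · 1020^0.276 · 14100^0.41 · 1.35^-0.18)]^(1/0.8).
D = 1160 m.
1020^0.276 = 6.767
14100^0.41 = 50.26
1.35^-0.18 = 0.9474
Denominator = 0.15 × 6.767 × 50.26 × 0.9474 = 48.33
D / 48.33 = 1160 / 48.33 = 24.00
d = 24.00^(1/0.8) = 24.00^1.25 = 53.12 m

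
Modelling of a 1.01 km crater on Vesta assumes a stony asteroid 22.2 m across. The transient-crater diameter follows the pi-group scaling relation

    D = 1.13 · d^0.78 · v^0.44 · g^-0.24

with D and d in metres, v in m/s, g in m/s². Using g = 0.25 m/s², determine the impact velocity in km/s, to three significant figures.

Rearranging for v: v = [D / (1.13 · 22.2^0.78 · 0.25^-0.24)]^(1/0.44).
D = 1010 m.
22.2^0.78 = 11.22
0.25^-0.24 = 1.395
Denominator = 1.13 × 11.22 × 1.395 = 17.69
D / 17.69 = 1010 / 17.69 = 57.09
v = 57.09^(1/0.44) = 57.09^2.2727 = 9821 m/s

v ≈ 9.82 km/s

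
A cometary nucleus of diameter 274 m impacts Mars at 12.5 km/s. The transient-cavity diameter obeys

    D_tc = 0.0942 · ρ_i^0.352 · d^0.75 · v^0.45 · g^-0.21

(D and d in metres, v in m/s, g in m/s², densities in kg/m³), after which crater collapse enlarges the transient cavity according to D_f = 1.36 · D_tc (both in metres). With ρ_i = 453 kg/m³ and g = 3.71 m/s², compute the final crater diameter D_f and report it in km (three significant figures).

D_f ≈ 3.93 km

v = 12500 m/s.
ρ_i^0.352 = 453^0.352 = 8.609
d^0.75 = 274^0.75 = 67.35
v^0.45 = 12500^0.45 = 69.76
g^-0.21 = 3.71^-0.21 = 0.7593
D_tc = 0.0942 × 8.609 × 67.35 × 69.76 × 0.7593 = 2893 m
D_f = 1.36 × 2893 = 3934 m
     = 3.934 km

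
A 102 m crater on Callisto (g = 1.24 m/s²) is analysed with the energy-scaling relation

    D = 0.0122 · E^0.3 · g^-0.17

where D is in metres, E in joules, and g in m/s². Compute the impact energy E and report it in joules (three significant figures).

Rearranging: E = [D / (0.0122 · g^-0.17)]^(1/0.3).
g^-0.17 = 1.24^-0.17 = 0.9641
D / (0.0122 × 0.9641) = 102 / (0.01176) = 8.673 × 10^3
E = (8.673 × 10^3)^3.3333 = 1.340 × 10^13 J

E ≈ 1.34 × 10^13 J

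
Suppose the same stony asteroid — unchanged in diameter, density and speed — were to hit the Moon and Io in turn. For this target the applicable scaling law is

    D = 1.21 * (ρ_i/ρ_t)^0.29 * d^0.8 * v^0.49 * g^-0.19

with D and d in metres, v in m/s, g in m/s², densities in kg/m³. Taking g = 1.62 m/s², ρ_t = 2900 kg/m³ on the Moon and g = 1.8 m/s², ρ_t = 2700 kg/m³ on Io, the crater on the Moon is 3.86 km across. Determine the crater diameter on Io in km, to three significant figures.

D ≈ 3.86 km

The impactor-only factors (d, v, ρ_i) cancel in the ratio, leaving D_Io/D_Moon = (g_Io/g_Moon)^-0.19 · (ρ_t,Moon/ρ_t,Io)^0.29.
(1.8/1.62)^-0.19 = 1.111^-0.19 = 0.9802
(2900/2700)^0.29 = 1.074^0.29 = 1.021
Ratio = 0.9802 × 1.021 = 1.001
D_Io = 1.001 × 3.86 km = 3.86 km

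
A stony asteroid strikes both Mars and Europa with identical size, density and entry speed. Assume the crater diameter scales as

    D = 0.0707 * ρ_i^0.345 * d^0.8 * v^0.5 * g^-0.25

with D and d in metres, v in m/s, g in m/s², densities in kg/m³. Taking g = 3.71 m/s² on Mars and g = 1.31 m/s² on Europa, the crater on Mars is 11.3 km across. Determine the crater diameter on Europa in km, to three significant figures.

All impactor-dependent factors cancel in the ratio, leaving D_Europa/D_Mars = (g_Europa/g_Mars)^-0.25.
(1.31/3.71)^-0.25 = 0.3531^-0.25 = 1.297
D_Europa = 1.297 × 11.3 km = 14.7 km

D ≈ 14.7 km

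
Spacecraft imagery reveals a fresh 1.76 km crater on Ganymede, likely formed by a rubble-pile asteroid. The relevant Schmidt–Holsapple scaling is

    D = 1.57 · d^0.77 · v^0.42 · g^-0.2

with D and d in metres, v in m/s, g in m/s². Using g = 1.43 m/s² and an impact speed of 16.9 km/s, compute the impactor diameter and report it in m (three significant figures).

Rearranging for d: d = [D / (1.57 · 16900^0.42 · 1.43^-0.2)]^(1/0.77).
D = 1760 m.
16900^0.42 = 59.66
1.43^-0.2 = 0.9310
Denominator = 1.57 × 59.66 × 0.9310 = 87.20
D / 87.20 = 1760 / 87.20 = 20.18
d = 20.18^(1/0.77) = 20.18^1.2987 = 49.51 m

d ≈ 49.5 m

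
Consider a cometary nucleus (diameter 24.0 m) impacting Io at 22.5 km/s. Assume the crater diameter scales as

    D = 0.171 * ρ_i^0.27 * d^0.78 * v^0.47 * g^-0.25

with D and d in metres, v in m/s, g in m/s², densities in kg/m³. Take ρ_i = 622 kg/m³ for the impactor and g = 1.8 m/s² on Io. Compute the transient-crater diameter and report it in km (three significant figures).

In SI units: v = 22500 m/s.
ρ_i^0.27 = 622^0.27 = 5.680
d^0.78 = 24^0.78 = 11.93
v^0.47 = 22500^0.47 = 111.1
g^-0.25 = 1.8^-0.25 = 0.8633
D = 0.171 × 5.680 × 11.93 × 111.1 × 0.8633 = 1111 m
   = 1.111 km

D ≈ 1.11 km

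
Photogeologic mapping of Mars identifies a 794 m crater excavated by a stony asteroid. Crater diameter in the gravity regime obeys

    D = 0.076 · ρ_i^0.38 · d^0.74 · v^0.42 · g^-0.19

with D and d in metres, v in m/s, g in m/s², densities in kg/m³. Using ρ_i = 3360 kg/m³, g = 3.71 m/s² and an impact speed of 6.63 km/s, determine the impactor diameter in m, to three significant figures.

Rearranging for d: d = [D / (0.076 · 3360^0.38 · 6630^0.42 · 3.71^-0.19)]^(1/0.74).
3360^0.38 = 21.88
6630^0.42 = 40.28
3.71^-0.19 = 0.7795
Denominator = 0.076 × 21.88 × 40.28 × 0.7795 = 52.21
D / 52.21 = 794 / 52.21 = 15.21
d = 15.21^(1/0.74) = 15.21^1.3514 = 39.58 m

d ≈ 39.6 m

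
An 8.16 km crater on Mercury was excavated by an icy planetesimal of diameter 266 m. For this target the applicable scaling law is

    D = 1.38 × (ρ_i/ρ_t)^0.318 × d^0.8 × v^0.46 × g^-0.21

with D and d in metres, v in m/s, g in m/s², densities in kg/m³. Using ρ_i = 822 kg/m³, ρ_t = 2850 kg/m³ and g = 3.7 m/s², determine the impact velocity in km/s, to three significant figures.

Rearranging for v: v = [D / (1.38 · (822/2850)^0.318 · 266^0.8 · 3.7^-0.21)]^(1/0.46).
D = 8160 m.
(822/2850)^0.318 = 0.6734
266^0.8 = 87.08
3.7^-0.21 = 0.7598
Denominator = 1.38 × 0.6734 × 87.08 × 0.7598 = 61.49
D / 61.49 = 8160 / 61.49 = 132.7
v = 132.7^(1/0.46) = 132.7^2.1739 = 41201 m/s

v ≈ 41.2 km/s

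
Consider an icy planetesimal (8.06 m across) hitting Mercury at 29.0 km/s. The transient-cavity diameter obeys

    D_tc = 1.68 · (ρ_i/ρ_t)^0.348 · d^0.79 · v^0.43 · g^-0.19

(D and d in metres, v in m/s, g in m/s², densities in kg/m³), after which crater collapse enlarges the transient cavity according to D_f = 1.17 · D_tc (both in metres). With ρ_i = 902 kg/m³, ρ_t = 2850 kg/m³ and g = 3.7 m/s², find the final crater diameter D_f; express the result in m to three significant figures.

v = 29000 m/s.
(ρ_i/ρ_t)^0.348 = (902/2850)^0.348 = 0.6701
d^0.79 = 8.06^0.79 = 5.200
v^0.43 = 29000^0.43 = 82.95
g^-0.19 = 3.7^-0.19 = 0.7799
D_tc = 1.68 × 0.6701 × 5.200 × 82.95 × 0.7799 = 378.7 m
D_f = 1.17 × 378.7 = 443.1 m

D_f ≈ 443 m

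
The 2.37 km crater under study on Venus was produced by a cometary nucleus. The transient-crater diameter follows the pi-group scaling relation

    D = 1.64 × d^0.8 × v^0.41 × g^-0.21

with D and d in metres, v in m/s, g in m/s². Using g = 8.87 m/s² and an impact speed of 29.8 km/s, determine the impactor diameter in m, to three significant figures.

Rearranging for d: d = [D / (1.64 · 29800^0.41 · 8.87^-0.21)]^(1/0.8).
D = 2370 m.
29800^0.41 = 68.30
8.87^-0.21 = 0.6323
Denominator = 1.64 × 68.30 × 0.6323 = 70.83
D / 70.83 = 2370 / 70.83 = 33.46
d = 33.46^(1/0.8) = 33.46^1.25 = 80.47 m

d ≈ 80.5 m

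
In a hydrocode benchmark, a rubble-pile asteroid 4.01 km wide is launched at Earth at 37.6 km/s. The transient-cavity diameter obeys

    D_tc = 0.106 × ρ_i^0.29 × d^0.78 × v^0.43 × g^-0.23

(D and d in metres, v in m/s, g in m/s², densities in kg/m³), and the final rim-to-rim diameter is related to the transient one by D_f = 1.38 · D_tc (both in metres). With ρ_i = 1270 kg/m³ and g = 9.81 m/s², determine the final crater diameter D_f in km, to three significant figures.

D_f ≈ 41.2 km

In SI: d = 4010 m, v = 37600 m/s.
ρ_i^0.29 = 1270^0.29 = 7.945
d^0.78 = 4010^0.78 = 646.3
v^0.43 = 37600^0.43 = 92.75
g^-0.23 = 9.81^-0.23 = 0.5914
D_tc = 0.106 × 7.945 × 646.3 × 92.75 × 0.5914 = 29860 m
D_f = 1.38 × 29860 = 41207 m
     = 41.21 km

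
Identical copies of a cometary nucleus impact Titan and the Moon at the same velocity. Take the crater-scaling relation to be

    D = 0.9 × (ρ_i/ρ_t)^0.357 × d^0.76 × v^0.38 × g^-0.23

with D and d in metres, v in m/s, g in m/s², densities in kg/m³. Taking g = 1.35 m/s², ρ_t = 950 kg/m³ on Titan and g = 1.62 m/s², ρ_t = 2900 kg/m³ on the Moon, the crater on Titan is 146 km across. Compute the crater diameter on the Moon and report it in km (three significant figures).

D ≈ 94.0 km

The impactor-only factors (d, v, ρ_i) cancel in the ratio, leaving D_Moon/D_Titan = (g_Moon/g_Titan)^-0.23 · (ρ_t,Titan/ρ_t,Moon)^0.357.
(1.62/1.35)^-0.23 = 1.200^-0.23 = 0.9589
(950/2900)^0.357 = 0.3276^0.357 = 0.6714
Ratio = 0.9589 × 0.6714 = 0.6438
D_Moon = 0.6438 × 146 km = 94.0 km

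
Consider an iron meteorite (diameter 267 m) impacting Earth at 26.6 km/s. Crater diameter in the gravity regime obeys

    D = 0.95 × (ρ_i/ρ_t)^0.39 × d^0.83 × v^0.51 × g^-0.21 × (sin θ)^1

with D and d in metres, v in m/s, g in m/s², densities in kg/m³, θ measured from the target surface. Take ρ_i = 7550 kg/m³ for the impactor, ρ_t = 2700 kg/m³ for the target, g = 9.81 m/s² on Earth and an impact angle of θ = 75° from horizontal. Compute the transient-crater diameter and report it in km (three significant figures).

In SI units: v = 26600 m/s.
(ρ_i/ρ_t)^0.39 = (7550/2700)^0.39 = 1.493
d^0.83 = 267^0.83 = 103.3
v^0.51 = 26600^0.51 = 180.6
g^-0.21 = 9.81^-0.21 = 0.6191
(sin 75°)^1 = 0.9659^1 = 0.9659
D = 0.95 × 1.493 × 103.3 × 180.6 × 0.6191 × 0.9659 = 15823 m
   = 15.82 km

D ≈ 15.8 km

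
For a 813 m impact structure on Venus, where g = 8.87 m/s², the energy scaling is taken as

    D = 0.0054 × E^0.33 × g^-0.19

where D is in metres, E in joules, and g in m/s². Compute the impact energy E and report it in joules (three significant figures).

Rearranging: E = [D / (0.0054 · g^-0.19)]^(1/0.33).
g^-0.19 = 8.87^-0.19 = 0.6605
D / (0.0054 × 0.6605) = 813 / (3.567 × 10^-3) = 2.279 × 10^5
E = (2.279 × 10^5)^3.0303 = 1.720 × 10^16 J

E ≈ 1.72 × 10^16 J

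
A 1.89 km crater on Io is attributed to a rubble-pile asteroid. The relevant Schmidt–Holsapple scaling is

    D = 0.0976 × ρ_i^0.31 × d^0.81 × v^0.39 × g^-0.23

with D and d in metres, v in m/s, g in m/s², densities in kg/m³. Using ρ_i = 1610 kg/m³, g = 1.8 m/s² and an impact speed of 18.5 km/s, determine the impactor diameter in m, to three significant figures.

Rearranging for d: d = [D / (0.0976 · 1610^0.31 · 18500^0.39 · 1.8^-0.23)]^(1/0.81).
D = 1890 m.
1610^0.31 = 9.865
18500^0.39 = 46.15
1.8^-0.23 = 0.8735
Denominator = 0.0976 × 9.865 × 46.15 × 0.8735 = 38.81
D / 38.81 = 1890 / 38.81 = 48.70
d = 48.70^(1/0.81) = 48.70^1.2346 = 121.2 m

d ≈ 121 m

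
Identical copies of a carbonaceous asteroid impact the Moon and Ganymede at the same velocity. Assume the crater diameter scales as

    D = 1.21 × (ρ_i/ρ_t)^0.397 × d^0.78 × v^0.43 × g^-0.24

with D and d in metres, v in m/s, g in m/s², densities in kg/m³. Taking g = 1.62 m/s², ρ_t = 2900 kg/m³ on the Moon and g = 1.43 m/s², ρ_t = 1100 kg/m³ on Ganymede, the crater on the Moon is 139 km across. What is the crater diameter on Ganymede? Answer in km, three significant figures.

D ≈ 210 km

The impactor-only factors (d, v, ρ_i) cancel in the ratio, leaving D_Ganymede/D_Moon = (g_Ganymede/g_Moon)^-0.24 · (ρ_t,Moon/ρ_t,Ganymede)^0.397.
(1.43/1.62)^-0.24 = 0.8827^-0.24 = 1.030
(2900/1100)^0.397 = 2.636^0.397 = 1.469
Ratio = 1.030 × 1.469 = 1.513
D_Ganymede = 1.513 × 139 km = 210 km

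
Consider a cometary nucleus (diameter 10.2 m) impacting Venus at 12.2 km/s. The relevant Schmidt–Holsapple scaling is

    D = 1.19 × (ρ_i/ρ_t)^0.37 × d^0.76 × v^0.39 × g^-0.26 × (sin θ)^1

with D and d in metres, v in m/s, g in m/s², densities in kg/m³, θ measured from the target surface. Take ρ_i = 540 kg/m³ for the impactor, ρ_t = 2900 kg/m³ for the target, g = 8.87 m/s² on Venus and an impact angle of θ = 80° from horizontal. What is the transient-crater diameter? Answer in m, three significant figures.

D ≈ 81.8 m

In SI units: v = 12200 m/s.
(ρ_i/ρ_t)^0.37 = (540/2900)^0.37 = 0.5369
d^0.76 = 10.2^0.76 = 5.842
v^0.39 = 12200^0.39 = 39.24
g^-0.26 = 8.87^-0.26 = 0.5669
(sin 80°)^1 = 0.9848^1 = 0.9848
D = 1.19 × 0.5369 × 5.842 × 39.24 × 0.5669 × 0.9848 = 81.77 m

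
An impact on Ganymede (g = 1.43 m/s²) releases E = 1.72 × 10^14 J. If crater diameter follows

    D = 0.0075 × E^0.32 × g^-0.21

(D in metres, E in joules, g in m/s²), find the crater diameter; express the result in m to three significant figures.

D ≈ 250 m

E^0.32 = (1.72 × 10^14)^0.32 = 3.592 × 10^4
g^-0.21 = 1.43^-0.21 = 0.9276
D = 0.0075 × 3.592 × 10^4 × 0.9276 = 249.9 m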